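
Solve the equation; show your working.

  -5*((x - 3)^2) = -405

Step 1. [-5*((x - 3)^2) = -405] -5·(inner) — divide through by -5, so div: (x - 3)^2 = 81.
Step 2. [(x - 3)^2 = 81] LHS squared, RHS 81 ≥ 0: apply √ (±) ⇒ sqrt: x - 3 = 9 or -9.
Step 3. [x - 3 = 9 or -9] -3 is outermost — add 3 both sides, so sub: x = 12 or -6.

Answer: x ∈ {-6, 12}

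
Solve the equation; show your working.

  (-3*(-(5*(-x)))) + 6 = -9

Step 1. [(-3*(-(5*(-x)))) + 6 = -9] -3 divides every term; factor it out ⇒ factor: (-(5*(-x))) - 2 = 3.
Step 2. [(-(5*(-x))) - 2 = 3] 2 comes off first (add 2), so sub: -(5*(-x)) = 5.
Step 3. [-(5*(-x)) = 5] LHS negated; negate both sides, so neg: 5*(-x) = -5.
Step 4. [5*(-x) = -5] LHS = 5·(…); ÷5 both sides, so div: -x = -1.
Step 5. [-x = -1] flip signs both sides. So neg: x = 1.

Answer: x ∈ {1}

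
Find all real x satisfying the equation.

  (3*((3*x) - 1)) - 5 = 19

Step 1. [(3*((3*x) - 1)) - 5 = 19] add 5: x sits inside (… - 5) ⇒ sub: 3*((3*x) - 1) = 24.
Step 2. [3*((3*x) - 1) = 24] 3·(inner) — divide through by 3. So div: (3*x) - 1 = 8.
Step 3. [(3*x) - 1 = 8] -1 is outermost — add 1 both sides, so sub: 3*x = 9.
Step 4. [3*x = 9] leading coefficient 3: divide by 3. So div: x = 3.

Answer: x ∈ {3}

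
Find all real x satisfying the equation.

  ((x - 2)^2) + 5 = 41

Step 1. [((x - 2)^2) + 5 = 41] peel the +5: subtract 5 from each side, so sub: (x - 2)^2 = 36.
Step 2. [(x - 2)^2 = 36] LHS squared, RHS 36 ≥ 0: apply √ (±) ⇒ sqrt: x - 2 = 6 or -6.
Step 3. [x - 2 = 6 or -6] -2 is outermost — add 2 both sides ⇒ sub: x = 8 or -4.

Answer: x ∈ {-4, 8}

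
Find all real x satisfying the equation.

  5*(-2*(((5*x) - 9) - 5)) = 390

Step 1. [5*(-2*(((5*x) - 9) - 5)) = 390] LHS = 5·(…); ÷5 both sides, so div: -2*(((5*x) - 9) - 5) = 78.
Step 2. [-2*(((5*x) - 9) - 5) = 78] -2 out front; divide by -2 ⇒ div: ((5*x) - 9) - 5 = -39.
Step 3. [((5*x) - 9) - 5 = -39] add 5: x sits inside (… - 5) ⇒ sub: (5*x) - 9 = -34.
Step 4. [(5*x) - 9 = -34] 9 comes off first (add 9). So sub: 5*x = -25.
Step 5. [5*x = -25] divide by the outer 5 ⇒ div: x = -5.

Answer: x ∈ {-5}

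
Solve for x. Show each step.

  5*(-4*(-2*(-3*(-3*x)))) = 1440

Step 1. [5*(-4*(-2*(-3*(-3*x)))) = 1440] LHS = 5·(…); ÷5 both sides. So div: -4*(-2*(-3*(-3*x))) = 288.
Step 2. [-4*(-2*(-3*(-3*x))) = 288] leading coefficient -4: divide by -4. So div: -2*(-3*(-3*x)) = -72.
Step 3. [-2*(-3*(-3*x)) = -72] divide by the outer -2. So div: -3*(-3*x) = 36.
Step 4. [-3*(-3*x) = 36] -3 out front; divide by -3, so div: -3*x = -12.
Step 5. [-3*x = -12] -3·(inner) — divide through by -3. So div: x = 4.

Answer: x ∈ {4}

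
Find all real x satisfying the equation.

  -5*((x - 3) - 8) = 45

Step 1. [-5*((x - 3) - 8) = 45] -5 out front; divide by -5. So div: (x - 3) - 8 = -9.
Step 2. [(x - 3) - 8 = -9] peel the -8: add 8 from each side, so sub: x - 3 = -1.
Step 3. [x - 3 = -1] -3 is outermost — add 3 both sides, so sub: x = 2.

Answer: x ∈ {2}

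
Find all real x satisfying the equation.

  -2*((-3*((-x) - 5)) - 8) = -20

Step 1. [-2*((-3*((-x) - 5)) - 8) = -20] LHS = -2·(…); ÷-2 both sides. So div: (-3*((-x) - 5)) - 8 = 10.
Step 2. [(-3*((-x) - 5)) - 8 = 10] the outer -8 inverts by adding 8. So sub: -3*((-x) - 5) = 18.
Step 3. [-3*((-x) - 5) = 18] leading coefficient -3: divide by -3. So div: (-x) - 5 = -6.
Step 4. [(-x) - 5 = -6] -5 is outermost — add 5 both sides, so sub: -x = -1.
Step 5. [-x = -1] flip signs both sides ⇒ neg: x = 1.

Answer: x ∈ {1}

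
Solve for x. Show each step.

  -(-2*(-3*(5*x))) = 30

Step 1. [-(-2*(-3*(5*x))) = 30] leading − — multiply by −1. So neg: -2*(-3*(5*x)) = -30.
Step 2. [-2*(-3*(5*x)) = -30] LHS = -2·(…); ÷-2 both sides, so div: -3*(5*x) = 15.
Step 3. [-3*(5*x) = 15] -3 out front; divide by -3, so div: 5*x = -5.
Step 4. [5*x = -5] 5 out front; divide by 5, so div: x = -1.

Answer: x ∈ {-1}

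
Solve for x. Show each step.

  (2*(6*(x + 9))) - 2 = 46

Step 1. [(2*(6*(x + 9))) - 2 = 46] common factor 2 (LHS and 46) — divide through, so factor: (6*(x + 9)) - 1 = 23.
Step 2. [(6*(x + 9)) - 1 = 23] peel the -1: add 1 from each side. So sub: 6*(x + 9) = 24.
Step 3. [6*(x + 9) = 24] 6 out front; divide by 6 ⇒ div: x + 9 = 4.
Step 4. [x + 9 = 4] subtract 9: x sits inside (… + 9), so sub: x = -5.

Answer: x ∈ {-5}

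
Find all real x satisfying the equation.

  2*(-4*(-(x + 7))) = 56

Step 1. [2*(-4*(-(x + 7))) = 56] leading coefficient 2: divide by 2. So div: -4*(-(x + 7)) = 28.
Step 2. [-4*(-(x + 7)) = 28] -4 out front; divide by -4. So div: -(x + 7) = -7.
Step 3. [-(x + 7) = -7] LHS negated; negate both sides, so neg: x + 7 = 7.
Step 4. [x + 7 = 7] the outer +7 inverts by subtracting 7 ⇒ sub: x = 0.

Answer: x ∈ {0}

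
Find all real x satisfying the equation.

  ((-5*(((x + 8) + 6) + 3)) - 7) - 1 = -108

Step 1. [((-5*(((x + 8) + 6) + 3)) - 7) - 1 = -108] the outer -1 inverts by adding 1, so sub: (-5*(((x + 8) + 6) + 3)) - 7 = -107.
Step 2. [(-5*(((x + 8) + 6) + 3)) - 7 = -107] 7 comes off first (add 7), so sub: -5*(((x + 8) + 6) + 3) = -100.
Step 3. [-5*(((x + 8) + 6) + 3) = -100] divide by the outer -5. So div: ((x + 8) + 6) + 3 = 20.
Step 4. [((x + 8) + 6) + 3 = 20] peel the +3: subtract 3 from each side ⇒ sub: (x + 8) + 6 = 17.
Step 5. [(x + 8) + 6 = 17] peel the +6: subtract 6 from each side, so sub: x + 8 = 11.
Step 6. [x + 8 = 11] the outer +8 inverts by subtracting 8 ⇒ sub: x = 3.

Answer: x ∈ {3}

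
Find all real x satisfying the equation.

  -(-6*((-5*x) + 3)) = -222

Step 1. [-(-6*((-5*x) + 3)) = -222] LHS negated; negate both sides. So neg: -6*((-5*x) + 3) = 222.
Step 2. [-6*((-5*x) + 3) = 222] divide by the outer -6. So div: (-5*x) + 3 = -37.
Step 3. [(-5*x) + 3 = -37] peel the +3: subtract 3 from each side, so sub: -5*x = -40.
Step 4. [-5*x = -40] divide by the outer -5, so div: x = 8.

Answer: x ∈ {8}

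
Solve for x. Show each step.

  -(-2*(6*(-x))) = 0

Step 1. [-(-2*(6*(-x))) = 0] LHS negated; negate both sides. So neg: -2*(6*(-x)) = 0.
Step 2. [-2*(6*(-x)) = 0] -2·(inner) — divide through by -2 ⇒ div: 6*(-x) = 0.
Step 3. [6*(-x) = 0] 6 out front; divide by 6, so div: -x = 0.
Step 4. [-x = 0] leading − — multiply by −1. So neg: x = 0.

Answer: x ∈ {0}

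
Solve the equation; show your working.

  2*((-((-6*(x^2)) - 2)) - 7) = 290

Step 1. [2*((-((-6*(x^2)) - 2)) - 7) = 290] LHS = 2·(…); ÷2 both sides, so div: (-((-6*(x^2)) - 2)) - 7 = 145.
Step 2. [(-((-6*(x^2)) - 2)) - 7 = 145] the outer -7 inverts by adding 7. So sub: -((-6*(x^2)) - 2) = 152.
Step 3. [-((-6*(x^2)) - 2) = 152] flip signs both sides ⇒ neg: (-6*(x^2)) - 2 = -152.
Step 4. [(-6*(x^2)) - 2 = -152] -2 is outermost — add 2 both sides ⇒ sub: -6*(x^2) = -150.
Step 5. [-6*(x^2) = -150] divide by the outer -6, so div: x^2 = 25.
Step 6. [x^2 = 25] √ both sides: 25 ≥ 0 gives two branches, so sqrt: x = 5 or -5.

Answer: x ∈ {-5, 5}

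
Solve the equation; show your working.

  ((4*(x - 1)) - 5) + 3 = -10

Step 1. [((4*(x - 1)) - 5) + 3 = -10] subtract 3: x sits inside (… + 3). So sub: (4*(x - 1)) - 5 = -13.
Step 2. [(4*(x - 1)) - 5 = -13] add 5: x sits inside (… - 5). So sub: 4*(x - 1) = -8.
Step 3. [4*(x - 1) = -8] 4 out front; divide by 4. So div: x - 1 = -2.
Step 4. [x - 1 = -2] peel the -1: add 1 from each side, so sub: x = -1.

Answer: x ∈ {-1}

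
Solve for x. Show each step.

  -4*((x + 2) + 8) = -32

Step 1. [-4*((x + 2) + 8) = -32] leading coefficient -4: divide by -4 ⇒ div: (x + 2) + 8 = 8.
Step 2. [(x + 2) + 8 = 8] 8 comes off first (subtract 8) ⇒ sub: x + 2 = 0.
Step 3. [x + 2 = 0] 2 comes off first (subtract 2), so sub: x = -2.

Answer: x ∈ {-2}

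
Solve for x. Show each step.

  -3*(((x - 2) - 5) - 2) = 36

Step 1. [-3*(((x - 2) - 5) - 2) = 36] leading coefficient -3: divide by -3 ⇒ div: ((x - 2) - 5) - 2 = -12.
Step 2. [((x - 2) - 5) - 2 = -12] peel the -2: add 2 from each side. So sub: (x - 2) - 5 = -10.
Step 3. [(x - 2) - 5 = -10] 5 comes off first (add 5) ⇒ sub: x - 2 = -5.
Step 4. [x - 2 = -5] -2 is outermost — add 2 both sides, so sub: x = -3.

Answer: x ∈ {-3}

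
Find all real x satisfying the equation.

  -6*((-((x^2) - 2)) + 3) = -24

Step 1. [-6*((-((x^2) - 2)) + 3) = -24] LHS = -6·(…); ÷-6 both sides. So div: (-((x^2) - 2)) + 3 = 4.
Step 2. [(-((x^2) - 2)) + 3 = 4] peel the +3: subtract 3 from each side. So sub: -((x^2) - 2) = 1.
Step 3. [-((x^2) - 2) = 1] LHS negated; negate both sides. So neg: (x^2) - 2 = -1.
Step 4. [(x^2) - 2 = -1] 2 comes off first (add 2) ⇒ sub: x^2 = 1.
Step 5. [x^2 = 1] √ both sides: 1 ≥ 0 gives two branches ⇒ sqrt: x = 1 or -1.

Answer: x ∈ {-1, 1}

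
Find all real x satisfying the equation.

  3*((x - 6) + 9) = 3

Step 1. [3*((x - 6) + 9) = 3] 3 out front; divide by 3, so div: (x - 6) + 9 = 1.
Step 2. [(x - 6) + 9 = 1] 9 comes off first (subtract 9). So sub: x - 6 = -8.
Step 3. [x - 6 = -8] peel the -6: add 6 from each side, so sub: x = -2.

Answer: x ∈ {-2}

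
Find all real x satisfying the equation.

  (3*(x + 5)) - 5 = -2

Step 1. [(3*(x + 5)) - 5 = -2] peel the -5: add 5 from each side, so sub: 3*(x + 5) = 3.
Step 2. [3*(x + 5) = 3] divide by the outer 3 ⇒ div: x + 5 = 1.
Step 3. [x + 5 = 1] peel the +5: subtract 5 from each side ⇒ sub: x = -4.

Answer: x ∈ {-4}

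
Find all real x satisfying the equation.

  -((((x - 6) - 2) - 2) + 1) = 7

Step 1. [-((((x - 6) - 2) - 2) + 1) = 7] leading − — multiply by −1 ⇒ neg: (((x - 6) - 2) - 2) + 1 = -7.
Step 2. [(((x - 6) - 2) - 2) + 1 = -7] 1 comes off first (subtract 1). So sub: ((x - 6) - 2) - 2 = -8.
Step 3. [((x - 6) - 2) - 2 = -8] 2 comes off first (add 2). So sub: (x - 6) - 2 = -6.
Step 4. [(x - 6) - 2 = -6] the outer -2 inverts by adding 2, so sub: x - 6 = -4.
Step 5. [x - 6 = -4] add 6: x sits inside (… - 6) ⇒ sub: x = 2.

Answer: x ∈ {2}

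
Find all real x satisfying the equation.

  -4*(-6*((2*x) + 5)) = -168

Step 1. [-4*(-6*((2*x) + 5)) = -168] -4·(inner) — divide through by -4. So div: -6*((2*x) + 5) = 42.
Step 2. [-6*((2*x) + 5) = 42] LHS = -6·(…); ÷-6 both sides, so div: (2*x) + 5 = -7.
Step 3. [(2*x) + 5 = -7] +5 is outermost — subtract 5 both sides. So sub: 2*x = -12.
Step 4. [2*x = -12] leading coefficient 2: divide by 2 ⇒ div: x = -6.

Answer: x ∈ {-6}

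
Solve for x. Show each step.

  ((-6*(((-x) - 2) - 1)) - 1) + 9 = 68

Step 1. [((-6*(((-x) - 2) - 1)) - 1) + 9 = 68] peel the +9: subtract 9 from each side, so sub: (-6*(((-x) - 2) - 1)) - 1 = 59.
Step 2. [(-6*(((-x) - 2) - 1)) - 1 = 59] the outer -1 inverts by adding 1, so sub: -6*(((-x) - 2) - 1) = 60.
Step 3. [-6*(((-x) - 2) - 1) = 60] LHS = -6·(…); ÷-6 both sides, so div: ((-x) - 2) - 1 = -10.
Step 4. [((-x) - 2) - 1 = -10] -1 is outermost — add 1 both sides, so sub: (-x) - 2 = -9.
Step 5. [(-x) - 2 = -9] add 2: x sits inside (… - 2) ⇒ sub: -x = -7.
Step 6. [-x = -7] flip signs both sides. So neg: x = 7.

Answer: x ∈ {7}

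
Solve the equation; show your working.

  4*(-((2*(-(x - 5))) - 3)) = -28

Step 1. [4*(-((2*(-(x - 5))) - 3)) = -28] LHS = 4·(…); ÷4 both sides. So div: -((2*(-(x - 5))) - 3) = -7.
Step 2. [-((2*(-(x - 5))) - 3) = -7] flip signs both sides ⇒ neg: (2*(-(x - 5))) - 3 = 7.
Step 3. [(2*(-(x - 5))) - 3 = 7] 3 comes off first (add 3) ⇒ sub: 2*(-(x - 5)) = 10.
Step 4. [2*(-(x - 5)) = 10] 2 out front; divide by 2, so div: -(x - 5) = 5.
Step 5. [-(x - 5) = 5] LHS negated; negate both sides ⇒ neg: x - 5 = -5.
Step 6. [x - 5 = -5] 5 comes off first (add 5). So sub: x = 0.

Answer: x ∈ {0}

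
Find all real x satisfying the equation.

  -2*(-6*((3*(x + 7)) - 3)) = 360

Step 1. [-2*(-6*((3*(x + 7)) - 3)) = 360] leading coefficient -2: divide by -2, so div: -6*((3*(x + 7)) - 3) = -180.
Step 2. [-6*((3*(x + 7)) - 3) = -180] divide by the outer -6. So div: (3*(x + 7)) - 3 = 30.
Step 3. [(3*(x + 7)) - 3 = 30] common factor 3 (LHS and 30) — divide through. So factor: (x + 7) - 1 = 10.
Step 4. [(x + 7) - 1 = 10] peel the -1: add 1 from each side, so sub: x + 7 = 11.
Step 5. [x + 7 = 11] the outer +7 inverts by subtracting 7, so sub: x = 4.

Answer: x ∈ {4}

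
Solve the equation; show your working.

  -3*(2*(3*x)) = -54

Step 1. [-3*(2*(3*x)) = -54] -3·(inner) — divide through by -3. So div: 2*(3*x) = 18.
Step 2. [2*(3*x) = 18] divide by the outer 2, so div: 3*x = 9.
Step 3. [3*x = 9] leading coefficient 3: divide by 3 ⇒ div: x = 3.

Answer: x ∈ {3}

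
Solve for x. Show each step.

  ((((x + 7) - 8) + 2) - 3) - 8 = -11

Step 1. [((((x + 7) - 8) + 2) - 3) - 8 = -11] -8 is outermost — add 8 both sides ⇒ sub: (((x + 7) - 8) + 2) - 3 = -3.
Step 2. [(((x + 7) - 8) + 2) - 3 = -3] peel the -3: add 3 from each side. So sub: ((x + 7) - 8) + 2 = 0.
Step 3. [((x + 7) - 8) + 2 = 0] subtract 2: x sits inside (… + 2) ⇒ sub: (x + 7) - 8 = -2.
Step 4. [(x + 7) - 8 = -2] peel the -8: add 8 from each side. So sub: x + 7 = 6.
Step 5. [x + 7 = 6] peel the +7: subtract 7 from each side ⇒ sub: x = -1.

Answer: x ∈ {-1}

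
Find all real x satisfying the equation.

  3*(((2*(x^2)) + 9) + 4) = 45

Step 1. [3*(((2*(x^2)) + 9) + 4) = 45] leading coefficient 3: divide by 3, so div: ((2*(x^2)) + 9) + 4 = 15.
Step 2. [((2*(x^2)) + 9) + 4 = 15] subtract 4: x sits inside (… + 4), so sub: (2*(x^2)) + 9 = 11.
Step 3. [(2*(x^2)) + 9 = 11] 9 comes off first (subtract 9), so sub: 2*(x^2) = 2.
Step 4. [2*(x^2) = 2] 2 out front; divide by 2 ⇒ div: x^2 = 1.
Step 5. [x^2 = 1] √ both sides: 1 ≥ 0 gives two branches, so sqrt: x = 1 or -1.

Answer: x ∈ {-1, 1}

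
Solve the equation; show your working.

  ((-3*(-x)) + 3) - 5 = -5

Step 1. [((-3*(-x)) + 3) - 5 = -5] peel the -5: add 5 from each side. So sub: (-3*(-x)) + 3 = 0.
Step 2. [(-3*(-x)) + 3 = 0] -3 divides every term; factor it out ⇒ factor: (-x) - 1 = 0.
Step 3. [(-x) - 1 = 0] 1 comes off first (add 1) ⇒ sub: -x = 1.
Step 4. [-x = 1] flip signs both sides, so neg: x = -1.

Answer: x ∈ {-1}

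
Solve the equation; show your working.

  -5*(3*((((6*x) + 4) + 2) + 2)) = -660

Step 1. [-5*(3*((((6*x) + 4) + 2) + 2)) = -660] leading coefficient -5: divide by -5, so div: 3*((((6*x) + 4) + 2) + 2) = 132.
Step 2. [3*((((6*x) + 4) + 2) + 2) = 132] leading coefficient 3: divide by 3, so div: (((6*x) + 4) + 2) + 2 = 44.
Step 3. [(((6*x) + 4) + 2) + 2 = 44] peel the +2: subtract 2 from each side, so sub: ((6*x) + 4) + 2 = 42.
Step 4. [((6*x) + 4) + 2 = 42] 2 comes off first (subtract 2), so sub: (6*x) + 4 = 40.
Step 5. [(6*x) + 4 = 40] +4 is outermost — subtract 4 both sides ⇒ sub: 6*x = 36.
Step 6. [6*x = 36] leading coefficient 6: divide by 6, so div: x = 6.

Answer: x ∈ {6}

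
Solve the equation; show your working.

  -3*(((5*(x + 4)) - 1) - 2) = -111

Step 1. [-3*(((5*(x + 4)) - 1) - 2) = -111] LHS = -3·(…); ÷-3 both sides, so div: ((5*(x + 4)) - 1) - 2 = 37.
Step 2. [((5*(x + 4)) - 1) - 2 = 37] peel the -2: add 2 from each side ⇒ sub: (5*(x + 4)) - 1 = 39.
Step 3. [(5*(x + 4)) - 1 = 39] -1 is outermost — add 1 both sides. So sub: 5*(x + 4) = 40.
Step 4. [5*(x + 4) = 40] LHS = 5·(…); ÷5 both sides ⇒ div: x + 4 = 8.
Step 5. [x + 4 = 8] peel the +4: subtract 4 from each side. So sub: x = 4.

Answer: x ∈ {4}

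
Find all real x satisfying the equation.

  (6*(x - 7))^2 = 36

Step 1. [(6*(x - 7))^2 = 36] LHS squared, RHS 36 ≥ 0: apply √ (±), so sqrt: 6*(x - 7) = 6 or -6.
Step 2. [6*(x - 7) = 6 or -6] divide by the outer 6 ⇒ div: x - 7 = 1 or -1.
Step 3. [x - 7 = 1 or -1] peel the -7: add 7 from each side ⇒ sub: x = 8 or 6.

Answer: x ∈ {6, 8}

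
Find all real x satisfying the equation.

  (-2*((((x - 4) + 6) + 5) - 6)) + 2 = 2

Step 1. [(-2*((((x - 4) + 6) + 5) - 6)) + 2 = 2] common factor -2 (LHS and 2) — divide through, so factor: ((((x - 4) + 6) + 5) - 6) - 1 = -1.
Step 2. [((((x - 4) + 6) + 5) - 6) - 1 = -1] peel the -1: add 1 from each side. So sub: (((x - 4) + 6) + 5) - 6 = 0.
Step 3. [(((x - 4) + 6) + 5) - 6 = 0] peel the -6: add 6 from each side, so sub: ((x - 4) + 6) + 5 = 6.
Step 4. [((x - 4) + 6) + 5 = 6] peel the +5: subtract 5 from each side ⇒ sub: (x - 4) + 6 = 1.
Step 5. [(x - 4) + 6 = 1] 6 comes off first (subtract 6) ⇒ sub: x - 4 = -5.
Step 6. [x - 4 = -5] the outer -4 inverts by adding 4. So sub: x = -1.

Answer: x ∈ {-1}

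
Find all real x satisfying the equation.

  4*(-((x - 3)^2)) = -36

Step 1. [4*(-((x - 3)^2)) = -36] 4 out front; divide by 4, so div: -((x - 3)^2) = -9.
Step 2. [-((x - 3)^2) = -9] LHS negated; negate both sides. So neg: (x - 3)^2 = 9.
Step 3. [(x - 3)^2 = 9] √ both sides: 9 ≥ 0 gives two branches. So sqrt: x - 3 = 3 or -3.
Step 4. [x - 3 = 3 or -3] add 3: x sits inside (… - 3). So sub: x = 6 or 0.

Answer: x ∈ {0, 6}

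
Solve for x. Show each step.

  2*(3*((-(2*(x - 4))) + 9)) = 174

Step 1. [2*(3*((-(2*(x - 4))) + 9)) = 174] divide by the outer 2 ⇒ div: 3*((-(2*(x - 4))) + 9) = 87.
Step 2. [3*((-(2*(x - 4))) + 9) = 87] LHS = 3·(…); ÷3 both sides. So div: (-(2*(x - 4))) + 9 = 29.
Step 3. [(-(2*(x - 4))) + 9 = 29] 9 comes off first (subtract 9), so sub: -(2*(x - 4)) = 20.
Step 4. [-(2*(x - 4)) = 20] flip signs both sides ⇒ neg: 2*(x - 4) = -20.
Step 5. [2*(x - 4) = -20] LHS = 2·(…); ÷2 both sides. So div: x - 4 = -10.
Step 6. [x - 4 = -10] 4 comes off first (add 4), so sub: x = -6.

Answer: x ∈ {-6}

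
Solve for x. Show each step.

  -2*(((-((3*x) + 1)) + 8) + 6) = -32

Step 1. [-2*(((-((3*x) + 1)) + 8) + 6) = -32] LHS = -2·(…); ÷-2 both sides, so div: ((-((3*x) + 1)) + 8) + 6 = 16.
Step 2. [((-((3*x) + 1)) + 8) + 6 = 16] peel the +6: subtract 6 from each side ⇒ sub: (-((3*x) + 1)) + 8 = 10.
Step 3. [(-((3*x) + 1)) + 8 = 10] peel the +8: subtract 8 from each side. So sub: -((3*x) + 1) = 2.
Step 4. [-((3*x) + 1) = 2] leading − — multiply by −1 ⇒ neg: (3*x) + 1 = -2.
Step 5. [(3*x) + 1 = -2] 1 comes off first (subtract 1), so sub: 3*x = -3.
Step 6. [3*x = -3] 3·(inner) — divide through by 3, so div: x = -1.

Answer: x ∈ {-1}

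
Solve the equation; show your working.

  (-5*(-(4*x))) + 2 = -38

Step 1. [(-5*(-(4*x))) + 2 = -38] subtract 2: x sits inside (… + 2). So sub: -5*(-(4*x)) = -40.
Step 2. [-5*(-(4*x)) = -40] -5 out front; divide by -5 ⇒ div: -(4*x) = 8.
Step 3. [-(4*x) = 8] leading − — multiply by −1 ⇒ neg: 4*x = -8.
Step 4. [4*x = -8] 4 out front; divide by 4 ⇒ div: x = -2.

Answer: x ∈ {-2}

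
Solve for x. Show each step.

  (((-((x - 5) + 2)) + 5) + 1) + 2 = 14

Step 1. [(((-((x - 5) + 2)) + 5) + 1) + 2 = 14] +2 is outermost — subtract 2 both sides. So sub: ((-((x - 5) + 2)) + 5) + 1 = 12.
Step 2. [((-((x - 5) + 2)) + 5) + 1 = 12] subtract 1: x sits inside (… + 1), so sub: (-((x - 5) + 2)) + 5 = 11.
Step 3. [(-((x - 5) + 2)) + 5 = 11] 5 comes off first (subtract 5) ⇒ sub: -((x - 5) + 2) = 6.
Step 4. [-((x - 5) + 2) = 6] LHS negated; negate both sides. So neg: (x - 5) + 2 = -6.
Step 5. [(x - 5) + 2 = -6] 2 comes off first (subtract 2), so sub: x - 5 = -8.
Step 6. [x - 5 = -8] the outer -5 inverts by adding 5. So sub: x = -3.

Answer: x ∈ {-3}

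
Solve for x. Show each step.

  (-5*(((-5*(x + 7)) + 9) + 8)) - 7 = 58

Step 1. [(-5*(((-5*(x + 7)) + 9) + 8)) - 7 = 58] 7 comes off first (add 7). So sub: -5*(((-5*(x + 7)) + 9) + 8) = 65.
Step 2. [-5*(((-5*(x + 7)) + 9) + 8) = 65] -5 out front; divide by -5. So div: ((-5*(x + 7)) + 9) + 8 = -13.
Step 3. [((-5*(x + 7)) + 9) + 8 = -13] subtract 8: x sits inside (… + 8), so sub: (-5*(x + 7)) + 9 = -21.
Step 4. [(-5*(x + 7)) + 9 = -21] +9 is outermost — subtract 9 both sides, so sub: -5*(x + 7) = -30.
Step 5. [-5*(x + 7) = -30] LHS = -5·(…); ÷-5 both sides, so div: x + 7 = 6.
Step 6. [x + 7 = 6] peel the +7: subtract 7 from each side, so sub: x = -1.

Answer: x ∈ {-1}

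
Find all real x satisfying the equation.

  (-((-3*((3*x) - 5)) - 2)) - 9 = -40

Step 1. [(-((-3*((3*x) - 5)) - 2)) - 9 = -40] 9 comes off first (add 9). So sub: -((-3*((3*x) - 5)) - 2) = -31.
Step 2. [-((-3*((3*x) - 5)) - 2) = -31] flip signs both sides ⇒ neg: (-3*((3*x) - 5)) - 2 = 31.
Step 3. [(-3*((3*x) - 5)) - 2 = 31] -2 is outermost — add 2 both sides. So sub: -3*((3*x) - 5) = 33.
Step 4. [-3*((3*x) - 5) = 33] -3·(inner) — divide through by -3 ⇒ div: (3*x) - 5 = -11.
Step 5. [(3*x) - 5 = -11] 5 comes off first (add 5). So sub: 3*x = -6.
Step 6. [3*x = -6] leading coefficient 3: divide by 3, so div: x = -2.

Answer: x ∈ {-2}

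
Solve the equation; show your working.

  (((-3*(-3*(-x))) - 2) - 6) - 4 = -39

Step 1. [(((-3*(-3*(-x))) - 2) - 6) - 4 = -39] the outer -4 inverts by adding 4. So sub: ((-3*(-3*(-x))) - 2) - 6 = -35.
Step 2. [((-3*(-3*(-x))) - 2) - 6 = -35] add 6: x sits inside (… - 6), so sub: (-3*(-3*(-x))) - 2 = -29.
Step 3. [(-3*(-3*(-x))) - 2 = -29] the outer -2 inverts by adding 2, so sub: -3*(-3*(-x)) = -27.
Step 4. [-3*(-3*(-x)) = -27] -3 out front; divide by -3. So div: -3*(-x) = 9.
Step 5. [-3*(-x) = 9] divide by the outer -3. So div: -x = -3.
Step 6. [-x = -3] leading − — multiply by −1 ⇒ neg: x = 3.

Answer: x ∈ {3}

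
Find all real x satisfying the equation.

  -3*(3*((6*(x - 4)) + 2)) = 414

Step 1. [-3*(3*((6*(x - 4)) + 2)) = 414] -3·(inner) — divide through by -3, so div: 3*((6*(x - 4)) + 2) = -138.
Step 2. [3*((6*(x - 4)) + 2) = -138] 3 out front; divide by 3. So div: (6*(x - 4)) + 2 = -46.
Step 3. [(6*(x - 4)) + 2 = -46] peel the +2: subtract 2 from each side. So sub: 6*(x - 4) = -48.
Step 4. [6*(x - 4) = -48] LHS = 6·(…); ÷6 both sides. So div: x - 4 = -8.
Step 5. [x - 4 = -8] add 4: x sits inside (… - 4) ⇒ sub: x = -4.

Answer: x ∈ {-4}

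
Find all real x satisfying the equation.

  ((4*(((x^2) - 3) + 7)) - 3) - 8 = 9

Step 1. [((4*(((x^2) - 3) + 7)) - 3) - 8 = 9] 8 comes off first (add 8), so sub: (4*(((x^2) - 3) + 7)) - 3 = 17.
Step 2. [(4*(((x^2) - 3) + 7)) - 3 = 17] add 3: x sits inside (… - 3) ⇒ sub: 4*(((x^2) - 3) + 7) = 20.
Step 3. [4*(((x^2) - 3) + 7) = 20] LHS = 4·(…); ÷4 both sides, so div: ((x^2) - 3) + 7 = 5.
Step 4. [((x^2) - 3) + 7 = 5] peel the +7: subtract 7 from each side, so sub: (x^2) - 3 = -2.
Step 5. [(x^2) - 3 = -2] -3 is outermost — add 3 both sides, so sub: x^2 = 1.
Step 6. [x^2 = 1] √ both sides: 1 ≥ 0 gives two branches. So sqrt: x = 1 or -1.

Answer: x ∈ {-1, 1}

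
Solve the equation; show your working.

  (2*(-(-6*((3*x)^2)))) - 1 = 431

Step 1. [(2*(-(-6*((3*x)^2)))) - 1 = 431] add 1: x sits inside (… - 1), so sub: 2*(-(-6*((3*x)^2))) = 432.
Step 2. [2*(-(-6*((3*x)^2))) = 432] 2 out front; divide by 2, so div: -(-6*((3*x)^2)) = 216.
Step 3. [-(-6*((3*x)^2)) = 216] flip signs both sides. So neg: -6*((3*x)^2) = -216.
Step 4. [-6*((3*x)^2) = -216] leading coefficient -6: divide by -6. So div: (3*x)^2 = 36.
Step 5. [(3*x)^2 = 36] LHS squared, RHS 36 ≥ 0: apply √ (±), so sqrt: 3*x = 6 or -6.
Step 6. [3*x = 6 or -6] 3 out front; divide by 3, so div: x = 2 or -2.

Answer: x ∈ {-2, 2}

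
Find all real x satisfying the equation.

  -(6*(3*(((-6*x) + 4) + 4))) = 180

Step 1. [-(6*(3*(((-6*x) + 4) + 4))) = 180] flip signs both sides. So neg: 6*(3*(((-6*x) + 4) + 4)) = -180.
Step 2. [6*(3*(((-6*x) + 4) + 4)) = -180] leading coefficient 6: divide by 6 ⇒ div: 3*(((-6*x) + 4) + 4) = -30.
Step 3. [3*(((-6*x) + 4) + 4) = -30] LHS = 3·(…); ÷3 both sides, so div: ((-6*x) + 4) + 4 = -10.
Step 4. [((-6*x) + 4) + 4 = -10] subtract 4: x sits inside (… + 4), so sub: (-6*x) + 4 = -14.
Step 5. [(-6*x) + 4 = -14] the outer +4 inverts by subtracting 4, so sub: -6*x = -18.
Step 6. [-6*x = -18] leading coefficient -6: divide by -6, so div: x = 3.

Answer: x ∈ {3}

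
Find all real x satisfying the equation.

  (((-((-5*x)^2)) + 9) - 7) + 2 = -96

Step 1. [(((-((-5*x)^2)) + 9) - 7) + 2 = -96] peel the +2: subtract 2 from each side. So sub: ((-((-5*x)^2)) + 9) - 7 = -98.
Step 2. [((-((-5*x)^2)) + 9) - 7 = -98] 7 comes off first (add 7). So sub: (-((-5*x)^2)) + 9 = -91.
Step 3. [(-((-5*x)^2)) + 9 = -91] peel the +9: subtract 9 from each side, so sub: -((-5*x)^2) = -100.
Step 4. [-((-5*x)^2) = -100] LHS negated; negate both sides ⇒ neg: (-5*x)^2 = 100.
Step 5. [(-5*x)^2 = 100] LHS squared, RHS 100 ≥ 0: apply √ (±), so sqrt: -5*x = 10 or -10.
Step 6. [-5*x = 10 or -10] divide by the outer -5 ⇒ div: x = -2 or 2.

Answer: x ∈ {-2, 2}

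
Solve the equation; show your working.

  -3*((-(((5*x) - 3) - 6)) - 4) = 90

Step 1. [-3*((-(((5*x) - 3) - 6)) - 4) = 90] divide by the outer -3, so div: (-(((5*x) - 3) - 6)) - 4 = -30.
Step 2. [(-(((5*x) - 3) - 6)) - 4 = -30] peel the -4: add 4 from each side ⇒ sub: -(((5*x) - 3) - 6) = -26.
Step 3. [-(((5*x) - 3) - 6) = -26] leading − — multiply by −1. So neg: ((5*x) - 3) - 6 = 26.
Step 4. [((5*x) - 3) - 6 = 26] the outer -6 inverts by adding 6, so sub: (5*x) - 3 = 32.
Step 5. [(5*x) - 3 = 32] 3 comes off first (add 3) ⇒ sub: 5*x = 35.
Step 6. [5*x = 35] divide by the outer 5, so div: x = 7.

Answer: x ∈ {7}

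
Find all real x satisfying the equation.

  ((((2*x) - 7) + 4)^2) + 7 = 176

Step 1. [((((2*x) - 7) + 4)^2) + 7 = 176] the outer +7 inverts by subtracting 7 ⇒ sub: (((2*x) - 7) + 4)^2 = 169.
Step 2. [(((2*x) - 7) + 4)^2 = 169] 169 ≥ 0, LHS is (·)² — take ±√ ⇒ sqrt: ((2*x) - 7) + 4 = 13 or -13.
Step 3. [((2*x) - 7) + 4 = 13 or -13] 4 comes off first (subtract 4). So sub: (2*x) - 7 = 9 or -17.
Step 4. [(2*x) - 7 = 9 or -17] peel the -7: add 7 from each side. So sub: 2*x = 16 or -10.
Step 5. [2*x = 16 or -10] divide by the outer 2. So div: x = 8 or -5.

Answer: x ∈ {-5, 8}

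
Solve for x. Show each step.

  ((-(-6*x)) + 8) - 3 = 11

Step 1. [((-(-6*x)) + 8) - 3 = 11] the outer -3 inverts by adding 3 ⇒ sub: (-(-6*x)) + 8 = 14.
Step 2. [(-(-6*x)) + 8 = 14] subtract 8: x sits inside (… + 8) ⇒ sub: -(-6*x) = 6.
Step 3. [-(-6*x) = 6] flip signs both sides. So neg: -6*x = -6.
Step 4. [-6*x = -6] leading coefficient -6: divide by -6. So div: x = 1.

Answer: x ∈ {1}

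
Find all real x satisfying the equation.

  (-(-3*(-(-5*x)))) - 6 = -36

Step 1. [(-(-3*(-(-5*x)))) - 6 = -36] 6 comes off first (add 6) ⇒ sub: -(-3*(-(-5*x))) = -30.
Step 2. [-(-3*(-(-5*x))) = -30] flip signs both sides. So neg: -3*(-(-5*x)) = 30.
Step 3. [-3*(-(-5*x)) = 30] -3 out front; divide by -3. So div: -(-5*x) = -10.
Step 4. [-(-5*x) = -10] flip signs both sides, so neg: -5*x = 10.
Step 5. [-5*x = 10] -5 out front; divide by -5 ⇒ div: x = -2.

Answer: x ∈ {-2}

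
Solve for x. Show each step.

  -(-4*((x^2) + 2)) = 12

Step 1. [-(-4*((x^2) + 2)) = 12] flip signs both sides ⇒ neg: -4*((x^2) + 2) = -12.
Step 2. [-4*((x^2) + 2) = -12] LHS = -4·(…); ÷-4 both sides ⇒ div: (x^2) + 2 = 3.
Step 3. [(x^2) + 2 = 3] peel the +2: subtract 2 from each side. So sub: x^2 = 1.
Step 4. [x^2 = 1] √ both sides: 1 ≥ 0 gives two branches ⇒ sqrt: x = 1 or -1.

Answer: x ∈ {-1, 1}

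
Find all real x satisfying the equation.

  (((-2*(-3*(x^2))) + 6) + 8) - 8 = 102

Step 1. [(((-2*(-3*(x^2))) + 6) + 8) - 8 = 102] 8 comes off first (add 8). So sub: ((-2*(-3*(x^2))) + 6) + 8 = 110.
Step 2. [((-2*(-3*(x^2))) + 6) + 8 = 110] the outer +8 inverts by subtracting 8. So sub: (-2*(-3*(x^2))) + 6 = 102.
Step 3. [(-2*(-3*(x^2))) + 6 = 102] 6 comes off first (subtract 6) ⇒ sub: -2*(-3*(x^2)) = 96.
Step 4. [-2*(-3*(x^2)) = 96] LHS = -2·(…); ÷-2 both sides. So div: -3*(x^2) = -48.
Step 5. [-3*(x^2) = -48] leading coefficient -3: divide by -3. So div: x^2 = 16.
Step 6. [x^2 = 16] √ both sides: 16 ≥ 0 gives two branches, so sqrt: x = 4 or -4.

Answer: x ∈ {-4, 4}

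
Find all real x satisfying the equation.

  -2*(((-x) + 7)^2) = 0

Step 1. [-2*(((-x) + 7)^2) = 0] divide by the outer -2 ⇒ div: ((-x) + 7)^2 = 0.
Step 2. [((-x) + 7)^2 = 0] 0 ≥ 0, LHS is (·)² — take ±√. So sqrt: (-x) + 7 = 0.
Step 3. [(-x) + 7 = 0] 7 comes off first (subtract 7) ⇒ sub: -x = -7.
Step 4. [-x = -7] flip signs both sides, so neg: x = 7.

Answer: x ∈ {7}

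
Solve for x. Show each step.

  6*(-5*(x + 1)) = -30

Step 1. [6*(-5*(x + 1)) = -30] LHS = 6·(…); ÷6 both sides. So div: -5*(x + 1) = -5.
Step 2. [-5*(x + 1) = -5] divide by the outer -5. So div: x + 1 = 1.
Step 3. [x + 1 = 1] 1 comes off first (subtract 1), so sub: x = 0.

Answer: x ∈ {0}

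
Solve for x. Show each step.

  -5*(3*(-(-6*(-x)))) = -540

Step 1. [-5*(3*(-(-6*(-x)))) = -540] LHS = -5·(…); ÷-5 both sides. So div: 3*(-(-6*(-x))) = 108.
Step 2. [3*(-(-6*(-x))) = 108] leading coefficient 3: divide by 3, so div: -(-6*(-x)) = 36.
Step 3. [-(-6*(-x)) = 36] LHS negated; negate both sides ⇒ neg: -6*(-x) = -36.
Step 4. [-6*(-x) = -36] -6 out front; divide by -6, so div: -x = 6.
Step 5. [-x = 6] LHS negated; negate both sides. So neg: x = -6.

Answer: x ∈ {-6}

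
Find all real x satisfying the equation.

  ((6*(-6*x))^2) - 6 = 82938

Step 1. [((6*(-6*x))^2) - 6 = 82938] 6 comes off first (add 6) ⇒ sub: (6*(-6*x))^2 = 82944.
Step 2. [(6*(-6*x))^2 = 82944] LHS squared, RHS 82944 ≥ 0: apply √ (±), so sqrt: 6*(-6*x) = 288 or -288.
Step 3. [6*(-6*x) = 288 or -288] 6 out front; divide by 6, so div: -6*x = 48 or -48.
Step 4. [-6*x = 48 or -48] LHS = -6·(…); ÷-6 both sides. So div: x = -8 or 8.

Answer: x ∈ {-8, 8}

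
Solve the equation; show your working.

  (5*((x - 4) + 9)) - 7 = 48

Step 1. [(5*((x - 4) + 9)) - 7 = 48] add 7: x sits inside (… - 7), so sub: 5*((x - 4) + 9) = 55.
Step 2. [5*((x - 4) + 9) = 55] 5 out front; divide by 5, so div: (x - 4) + 9 = 11.
Step 3. [(x - 4) + 9 = 11] subtract 9: x sits inside (… + 9), so sub: x - 4 = 2.
Step 4. [x - 4 = 2] peel the -4: add 4 from each side. So sub: x = 6.

Answer: x ∈ {6}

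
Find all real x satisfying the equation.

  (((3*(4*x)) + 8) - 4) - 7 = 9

Step 1. [(((3*(4*x)) + 8) - 4) - 7 = 9] 7 comes off first (add 7). So sub: ((3*(4*x)) + 8) - 4 = 16.
Step 2. [((3*(4*x)) + 8) - 4 = 16] add 4: x sits inside (… - 4), so sub: (3*(4*x)) + 8 = 20.
Step 3. [(3*(4*x)) + 8 = 20] subtract 8: x sits inside (… + 8). So sub: 3*(4*x) = 12.
Step 4. [3*(4*x) = 12] 3 out front; divide by 3. So div: 4*x = 4.
Step 5. [4*x = 4] divide by the outer 4 ⇒ div: x = 1.

Answer: x ∈ {1}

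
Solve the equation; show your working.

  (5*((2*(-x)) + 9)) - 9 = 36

Step 1. [(5*((2*(-x)) + 9)) - 9 = 36] the outer -9 inverts by adding 9. So sub: 5*((2*(-x)) + 9) = 45.
Step 2. [5*((2*(-x)) + 9) = 45] 5 out front; divide by 5, so div: (2*(-x)) + 9 = 9.
Step 3. [(2*(-x)) + 9 = 9] +9 is outermost — subtract 9 both sides, so sub: 2*(-x) = 0.
Step 4. [2*(-x) = 0] divide by the outer 2 ⇒ div: -x = 0.
Step 5. [-x = 0] leading − — multiply by −1 ⇒ neg: x = 0.

Answer: x ∈ {0}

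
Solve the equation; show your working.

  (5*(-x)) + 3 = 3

Step 1. [(5*(-x)) + 3 = 3] 3 comes off first (subtract 3), so sub: 5*(-x) = 0.
Step 2. [5*(-x) = 0] 5·(inner) — divide through by 5 ⇒ div: -x = 0.
Step 3. [-x = 0] leading − — multiply by −1. So neg: x = 0.

Answer: x ∈ {0}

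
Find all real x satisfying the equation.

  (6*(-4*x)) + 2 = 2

Step 1. [(6*(-4*x)) + 2 = 2] 2 comes off first (subtract 2), so sub: 6*(-4*x) = 0.
Step 2. [6*(-4*x) = 0] 6 out front; divide by 6, so div: -4*x = 0.
Step 3. [-4*x = 0] -4 out front; divide by -4. So div: x = 0.

Answer: x ∈ {0}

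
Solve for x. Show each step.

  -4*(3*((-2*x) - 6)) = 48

Step 1. [-4*(3*((-2*x) - 6)) = 48] LHS = -4·(…); ÷-4 both sides, so div: 3*((-2*x) - 6) = -12.
Step 2. [3*((-2*x) - 6) = -12] divide by the outer 3 ⇒ div: (-2*x) - 6 = -4.
Step 3. [(-2*x) - 6 = -4] peel the -6: add 6 from each side ⇒ sub: -2*x = 2.
Step 4. [-2*x = 2] -2·(inner) — divide through by -2 ⇒ div: x = -1.

Answer: x ∈ {-1}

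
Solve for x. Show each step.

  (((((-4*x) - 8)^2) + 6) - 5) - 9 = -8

Step 1. [(((((-4*x) - 8)^2) + 6) - 5) - 9 = -8] peel the -9: add 9 from each side ⇒ sub: ((((-4*x) - 8)^2) + 6) - 5 = 1.
Step 2. [((((-4*x) - 8)^2) + 6) - 5 = 1] add 5: x sits inside (… - 5), so sub: (((-4*x) - 8)^2) + 6 = 6.
Step 3. [(((-4*x) - 8)^2) + 6 = 6] peel the +6: subtract 6 from each side. So sub: ((-4*x) - 8)^2 = 0.
Step 4. [((-4*x) - 8)^2 = 0] √ both sides: 0 ≥ 0 gives two branches. So sqrt: (-4*x) - 8 = 0.
Step 5. [(-4*x) - 8 = 0] -4 | LHS and -4 | 0: pull -4 out, so factor: x + 2 = 0.
Step 6. [x + 2 = 0] 2 comes off first (subtract 2), so sub: x = -2.

Answer: x ∈ {-2}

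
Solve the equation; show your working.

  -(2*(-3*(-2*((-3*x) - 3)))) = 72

Step 1. [-(2*(-3*(-2*((-3*x) - 3)))) = 72] LHS negated; negate both sides ⇒ neg: 2*(-3*(-2*((-3*x) - 3))) = -72.
Step 2. [2*(-3*(-2*((-3*x) - 3))) = -72] 2 out front; divide by 2, so div: -3*(-2*((-3*x) - 3)) = -36.
Step 3. [-3*(-2*((-3*x) - 3)) = -36] divide by the outer -3. So div: -2*((-3*x) - 3) = 12.
Step 4. [-2*((-3*x) - 3) = 12] divide by the outer -2 ⇒ div: (-3*x) - 3 = -6.
Step 5. [(-3*x) - 3 = -6] add 3: x sits inside (… - 3). So sub: -3*x = -3.
Step 6. [-3*x = -3] LHS = -3·(…); ÷-3 both sides ⇒ div: x = 1.

Answer: x ∈ {1}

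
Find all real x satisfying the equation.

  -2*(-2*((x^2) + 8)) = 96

Step 1. [-2*(-2*((x^2) + 8)) = 96] divide by the outer -2 ⇒ div: -2*((x^2) + 8) = -48.
Step 2. [-2*((x^2) + 8) = -48] LHS = -2·(…); ÷-2 both sides, so div: (x^2) + 8 = 24.
Step 3. [(x^2) + 8 = 24] +8 is outermost — subtract 8 both sides, so sub: x^2 = 16.
Step 4. [x^2 = 16] √ both sides: 16 ≥ 0 gives two branches ⇒ sqrt: x = 4 or -4.

Answer: x ∈ {-4, 4}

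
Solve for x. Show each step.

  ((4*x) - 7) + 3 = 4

Step 1. [((4*x) - 7) + 3 = 4] the outer +3 inverts by subtracting 3, so sub: (4*x) - 7 = 1.
Step 2. [(4*x) - 7 = 1] add 7: x sits inside (… - 7), so sub: 4*x = 8.
Step 3. [4*x = 8] leading coefficient 4: divide by 4. So div: x = 2.

Answer: x ∈ {2}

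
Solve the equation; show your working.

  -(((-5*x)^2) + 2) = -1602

Step 1. [-(((-5*x)^2) + 2) = -1602] LHS negated; negate both sides, so neg: ((-5*x)^2) + 2 = 1602.
Step 2. [((-5*x)^2) + 2 = 1602] subtract 2: x sits inside (… + 2). So sub: (-5*x)^2 = 1600.
Step 3. [(-5*x)^2 = 1600] √ both sides: 1600 ≥ 0 gives two branches. So sqrt: -5*x = 40 or -40.
Step 4. [-5*x = 40 or -40] -5·(inner) — divide through by -5, so div: x = -8 or 8.

Answer: x ∈ {-8, 8}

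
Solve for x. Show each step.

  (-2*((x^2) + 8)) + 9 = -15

Step 1. [(-2*((x^2) + 8)) + 9 = -15] +9 is outermost — subtract 9 both sides. So sub: -2*((x^2) + 8) = -24.
Step 2. [-2*((x^2) + 8) = -24] LHS = -2·(…); ÷-2 both sides, so div: (x^2) + 8 = 12.
Step 3. [(x^2) + 8 = 12] peel the +8: subtract 8 from each side ⇒ sub: x^2 = 4.
Step 4. [x^2 = 4] √ both sides: 4 ≥ 0 gives two branches ⇒ sqrt: x = 2 or -2.

Answer: x ∈ {-2, 2}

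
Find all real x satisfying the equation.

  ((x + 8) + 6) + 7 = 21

Step 1. [((x + 8) + 6) + 7 = 21] the outer +7 inverts by subtracting 7. So sub: (x + 8) + 6 = 14.
Step 2. [(x + 8) + 6 = 14] peel the +6: subtract 6 from each side. So sub: x + 8 = 8.
Step 3. [x + 8 = 8] the outer +8 inverts by subtracting 8 ⇒ sub: x = 0.

Answer: x ∈ {0}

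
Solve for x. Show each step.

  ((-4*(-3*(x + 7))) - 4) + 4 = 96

Step 1. [((-4*(-3*(x + 7))) - 4) + 4 = 96] 4 comes off first (subtract 4) ⇒ sub: (-4*(-3*(x + 7))) - 4 = 92.
Step 2. [(-4*(-3*(x + 7))) - 4 = 92] -4 | LHS and -4 | 92: pull -4 out, so factor: (-3*(x + 7)) + 1 = -23.
Step 3. [(-3*(x + 7)) + 1 = -23] +1 is outermost — subtract 1 both sides. So sub: -3*(x + 7) = -24.
Step 4. [-3*(x + 7) = -24] leading coefficient -3: divide by -3, so div: x + 7 = 8.
Step 5. [x + 7 = 8] +7 is outermost — subtract 7 both sides ⇒ sub: x = 1.

Answer: x ∈ {1}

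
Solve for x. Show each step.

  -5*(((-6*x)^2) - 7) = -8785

Step 1. [-5*(((-6*x)^2) - 7) = -8785] -5 out front; divide by -5, so div: ((-6*x)^2) - 7 = 1757.
Step 2. [((-6*x)^2) - 7 = 1757] 7 comes off first (add 7) ⇒ sub: (-6*x)^2 = 1764.
Step 3. [(-6*x)^2 = 1764] 1764 ≥ 0, LHS is (·)² — take ±√. So sqrt: -6*x = 42 or -42.
Step 4. [-6*x = 42 or -42] leading coefficient -6: divide by -6, so div: x = -7 or 7.

Answer: x ∈ {-7, 7}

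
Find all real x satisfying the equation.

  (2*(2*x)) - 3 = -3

Step 1. [(2*(2*x)) - 3 = -3] add 3: x sits inside (… - 3). So sub: 2*(2*x) = 0.
Step 2. [2*(2*x) = 0] divide by the outer 2, so div: 2*x = 0.
Step 3. [2*x = 0] LHS = 2·(…); ÷2 both sides. So div: x = 0.

Answer: x ∈ {0}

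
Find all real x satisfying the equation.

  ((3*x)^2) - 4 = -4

Step 1. [((3*x)^2) - 4 = -4] the outer -4 inverts by adding 4 ⇒ sub: (3*x)^2 = 0.
Step 2. [(3*x)^2 = 0] √ both sides: 0 ≥ 0 gives two branches. So sqrt: 3*x = 0.
Step 3. [3*x = 0] 3 out front; divide by 3 ⇒ div: x = 0.

Answer: x ∈ {0}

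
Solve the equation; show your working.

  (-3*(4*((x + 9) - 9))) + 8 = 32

Step 1. [(-3*(4*((x + 9) - 9))) + 8 = 32] subtract 8: x sits inside (… + 8). So sub: -3*(4*((x + 9) - 9)) = 24.
Step 2. [-3*(4*((x + 9) - 9)) = 24] LHS = -3·(…); ÷-3 both sides. So div: 4*((x + 9) - 9) = -8.
Step 3. [4*((x + 9) - 9) = -8] LHS = 4·(…); ÷4 both sides ⇒ div: (x + 9) - 9 = -2.
Step 4. [(x + 9) - 9 = -2] add 9: x sits inside (… - 9) ⇒ sub: x + 9 = 7.
Step 5. [x + 9 = 7] +9 is outermost — subtract 9 both sides. So sub: x = -2.

Answer: x ∈ {-2}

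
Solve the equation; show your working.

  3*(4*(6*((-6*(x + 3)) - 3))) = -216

Step 1. [3*(4*(6*((-6*(x + 3)) - 3))) = -216] leading coefficient 3: divide by 3, so div: 4*(6*((-6*(x + 3)) - 3)) = -72.
Step 2. [4*(6*((-6*(x + 3)) - 3)) = -72] LHS = 4·(…); ÷4 both sides, so div: 6*((-6*(x + 3)) - 3) = -18.
Step 3. [6*((-6*(x + 3)) - 3) = -18] divide by the outer 6. So div: (-6*(x + 3)) - 3 = -3.
Step 4. [(-6*(x + 3)) - 3 = -3] 3 comes off first (add 3), so sub: -6*(x + 3) = 0.
Step 5. [-6*(x + 3) = 0] LHS = -6·(…); ÷-6 both sides, so div: x + 3 = 0.
Step 6. [x + 3 = 0] subtract 3: x sits inside (… + 3), so sub: x = -3.

Answer: x ∈ {-3}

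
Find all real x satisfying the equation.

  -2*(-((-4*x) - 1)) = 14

Step 1. [-2*(-((-4*x) - 1)) = 14] -2·(inner) — divide through by -2. So div: -((-4*x) - 1) = -7.
Step 2. [-((-4*x) - 1) = -7] LHS negated; negate both sides ⇒ neg: (-4*x) - 1 = 7.
Step 3. [(-4*x) - 1 = 7] -1 is outermost — add 1 both sides ⇒ sub: -4*x = 8.
Step 4. [-4*x = 8] -4 out front; divide by -4. So div: x = -2.

Answer: x ∈ {-2}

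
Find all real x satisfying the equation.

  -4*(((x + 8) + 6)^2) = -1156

Step 1. [-4*(((x + 8) + 6)^2) = -1156] LHS = -4·(…); ÷-4 both sides, so div: ((x + 8) + 6)^2 = 289.
Step 2. [((x + 8) + 6)^2 = 289] LHS squared, RHS 289 ≥ 0: apply √ (±), so sqrt: (x + 8) + 6 = 17 or -17.
Step 3. [(x + 8) + 6 = 17 or -17] subtract 6: x sits inside (… + 6), so sub: x + 8 = 11 or -23.
Step 4. [x + 8 = 11 or -23] +8 is outermost — subtract 8 both sides, so sub: x = 3 or -31.

Answer: x ∈ {-31, 3}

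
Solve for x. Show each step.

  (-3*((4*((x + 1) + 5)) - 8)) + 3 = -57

Step 1. [(-3*((4*((x + 1) + 5)) - 8)) + 3 = -57] +3 is outermost — subtract 3 both sides. So sub: -3*((4*((x + 1) + 5)) - 8) = -60.
Step 2. [-3*((4*((x + 1) + 5)) - 8) = -60] divide by the outer -3. So div: (4*((x + 1) + 5)) - 8 = 20.
Step 3. [(4*((x + 1) + 5)) - 8 = 20] 8 comes off first (add 8) ⇒ sub: 4*((x + 1) + 5) = 28.
Step 4. [4*((x + 1) + 5) = 28] divide by the outer 4. So div: (x + 1) + 5 = 7.
Step 5. [(x + 1) + 5 = 7] subtract 5: x sits inside (… + 5), so sub: x + 1 = 2.
Step 6. [x + 1 = 2] subtract 1: x sits inside (… + 1). So sub: x = 1.

Answer: x ∈ {1}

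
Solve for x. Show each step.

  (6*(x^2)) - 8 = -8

Step 1. [(6*(x^2)) - 8 = -8] 8 comes off first (add 8). So sub: 6*(x^2) = 0.
Step 2. [6*(x^2) = 0] leading coefficient 6: divide by 6, so div: x^2 = 0.
Step 3. [x^2 = 0] LHS squared, RHS 0 ≥ 0: apply √ (±). So sqrt: x = 0.

Answer: x ∈ {0}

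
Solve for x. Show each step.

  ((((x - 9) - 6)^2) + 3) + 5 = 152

Step 1. [((((x - 9) - 6)^2) + 3) + 5 = 152] 5 comes off first (subtract 5) ⇒ sub: (((x - 9) - 6)^2) + 3 = 147.
Step 2. [(((x - 9) - 6)^2) + 3 = 147] the outer +3 inverts by subtracting 3. So sub: ((x - 9) - 6)^2 = 144.
Step 3. [((x - 9) - 6)^2 = 144] 144 ≥ 0, LHS is (·)² — take ±√, so sqrt: (x - 9) - 6 = 12 or -12.
Step 4. [(x - 9) - 6 = 12 or -12] peel the -6: add 6 from each side. So sub: x - 9 = 18 or -6.
Step 5. [x - 9 = 18 or -6] -9 is outermost — add 9 both sides, so sub: x = 27 or 3.

Answer: x ∈ {3, 27}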